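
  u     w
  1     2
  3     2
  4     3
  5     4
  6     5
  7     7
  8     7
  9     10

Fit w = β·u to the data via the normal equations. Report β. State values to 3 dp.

β = 0.943

Normal-equation sums: Σu·u = 281.
Moment sums: Σu·w = 265.
So AᵀA·[β]ᵀ = Aᵀw: [[281]]·[β]ᵀ = [265]ᵀ.
β = 265/281 = 0.94306.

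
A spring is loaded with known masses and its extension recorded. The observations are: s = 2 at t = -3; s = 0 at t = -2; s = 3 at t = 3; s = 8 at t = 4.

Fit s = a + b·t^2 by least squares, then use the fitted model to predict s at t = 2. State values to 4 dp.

Normal-equation sums: Σ1 = 4, Σt^2 = 38, Σt^2·t^2 = 434.
For Mᵀs: Σs = 13, Σt^2·s = 173.
det = 4·434 − 38² = 292.
a = (13·434 − 38·173)/292 = -233/73; b = (4·173 − 38·13)/292 = 99/146.
At t = 2: ŝ = (-233/73)·(1) + (99/146)·(4) = -35/73.

ŝ = -0.4795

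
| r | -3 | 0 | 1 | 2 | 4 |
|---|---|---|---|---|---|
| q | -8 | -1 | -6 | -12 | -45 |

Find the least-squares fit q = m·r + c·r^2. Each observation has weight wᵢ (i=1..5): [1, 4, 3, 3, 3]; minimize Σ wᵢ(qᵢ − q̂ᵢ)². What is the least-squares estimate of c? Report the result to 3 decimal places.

c = -2.005

Compute the Gram sums: Σwᵢ·r·r = 72, Σwᵢ·r·r^2 = 192, Σwᵢ·r^2·r^2 = 900.
And Σwᵢ·r·q = -606, Σwᵢ·r^2·q = -2394.
XᵀWX·[m, c]ᵀ = XᵀWq becomes [[72, 192]; [192, 900]]·[m, c]ᵀ = [-606, -2394]ᵀ.
Determinant 72·900 − 192² = 27936.
m = ((-606)·900 − 192·(-2394))/27936 = -1191/388; c = (72·(-2394) − 192·(-606))/27936 = -389/194.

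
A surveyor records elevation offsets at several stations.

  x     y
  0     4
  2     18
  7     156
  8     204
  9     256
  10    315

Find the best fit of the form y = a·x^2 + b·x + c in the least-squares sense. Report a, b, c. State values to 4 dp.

Entries of AᵀA: Σx^2·x^2 = 23074, Σx^2·x = 2592, Σx^2 = 298, Σx·x = 298, Σx = 36, Σ1 = 6.
For Aᵀy: Σx^2·y = 73008, Σx·y = 8214, Σy = 953.
AᵀA·[a, b, c]ᵀ = Aᵀy becomes [[23074, 2592, 298]; [2592, 298, 36]; [298, 36, 6]]·[a, b, c]ᵀ = [73008, 8214, 953]ᵀ.
Inverting the 3×3 Gram matrix, [a, b, c]ᵀ = [147931/47996, 5253/23998, 213089/47996]ᵀ.

a = 3.0822, b = 0.2189, c = 4.4397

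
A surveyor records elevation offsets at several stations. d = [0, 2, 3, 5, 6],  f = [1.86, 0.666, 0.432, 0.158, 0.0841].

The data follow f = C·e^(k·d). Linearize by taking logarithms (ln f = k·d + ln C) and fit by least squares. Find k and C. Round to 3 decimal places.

k = -0.508, C = 1.890

Linearized form: ln f = k·d + ln C. From the 5 transformed points,
Σd = 16.0000, Σ(d)² = 74.0000, Σln f = -4.9461, Σd·ln f = -27.4112.
Equations: 74.0000·k + 16.0000·ln C = -27.4112;  16.0000·k + 5·ln C = -4.9461.
Δ = 74.0000·5 − (16.0000)² = 114.0000; k = (-27.4112·5 − 16.0000·-4.9461)/114.0000 = -0.50805, ln C = (74.0000·-4.9461 − 16.0000·-27.4112)/114.0000 = 0.63654, so C = exp(0.63654) = 1.88994.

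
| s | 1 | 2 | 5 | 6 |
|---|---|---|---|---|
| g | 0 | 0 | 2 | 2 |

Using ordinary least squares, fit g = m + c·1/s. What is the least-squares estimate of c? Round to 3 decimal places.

c = -2.537

Normal-equation sums: Σ1 = 4, Σ1/s = 28/15, Σ1/s·1/s = 593/450.
For Mᵀg: Σg = 4, Σ1/s·g = 11/15.
MᵀM·[m, c]ᵀ = Mᵀg becomes [[4, 28/15]; [28/15, 593/450]]·[m, c]ᵀ = [4, 11/15]ᵀ.
Eliminating c: (593/450)·(row 1) − (28/15)·(row 2) gives (134/75)·m = (593/450)·4 − (28/15)·(11/15) = 878/225, so m = 439/201.
Then c = ((11/15) − (28/15)·(439/201))/(593/450) = -170/67.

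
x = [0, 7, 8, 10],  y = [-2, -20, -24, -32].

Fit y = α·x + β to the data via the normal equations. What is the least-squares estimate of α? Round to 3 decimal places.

α = -2.899

Entries of AᵀA: Σx·x = 213, Σx = 25, Σ1 = 4.
For Aᵀy: Σx·y = -652, Σy = -78.
Normal equations: [[213, 25]; [25, 4]]·[α, β]ᵀ = [-652, -78]ᵀ.
det = 213·4 − 25² = 227.
α = ((-652)·4 − 25·(-78))/227 = -658/227; β = (213·(-78) − 25·(-652))/227 = -314/227.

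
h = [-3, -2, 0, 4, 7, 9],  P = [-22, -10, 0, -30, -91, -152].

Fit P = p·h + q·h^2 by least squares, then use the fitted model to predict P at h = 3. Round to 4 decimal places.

P̂ = -15.0102

Sums needed: Σh·h = 159, Σh·h^2 = 1101, Σh^2·h^2 = 9315.
And Σh·P = -2039, Σh^2·P = -17489.
XᵀX·[p, q]ᵀ = XᵀP becomes [[159, 1101]; [1101, 9315]]·[p, q]ᵀ = [-2039, -17489]ᵀ.
Determinant 159·9315 − 1101² = 268884.
p = ((-2039)·9315 − 1101·(-17489))/268884 = 21842/22407; q = (159·(-17489) − 1101·(-2039))/268884 = -44651/22407.
At h = 3: P̂ = (21842/22407)·(3) + (-44651/22407)·(9) = -112111/7469.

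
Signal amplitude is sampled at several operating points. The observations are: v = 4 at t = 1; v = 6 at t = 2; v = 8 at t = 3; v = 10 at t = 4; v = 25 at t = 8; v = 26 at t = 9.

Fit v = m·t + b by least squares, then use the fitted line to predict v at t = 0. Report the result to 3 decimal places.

v̂ = -0.165

Sums needed: Σt·t = 175, Σt = 27, Σ1 = 6.
Right-hand side: Σt·v = 514, Σv = 79.
Normal equations: [[175, 27]; [27, 6]]·[m, b]ᵀ = [514, 79]ᵀ.
Eliminating b: 6·(row 1) − 27·(row 2) gives 321·m = 6·514 − 27·79 = 951, so m = 317/107.
Then b = (79 − 27·(317/107))/6 = -53/321.
At t = 0: v̂ = (317/107)·(0) + (-53/321)·(1) = -53/321.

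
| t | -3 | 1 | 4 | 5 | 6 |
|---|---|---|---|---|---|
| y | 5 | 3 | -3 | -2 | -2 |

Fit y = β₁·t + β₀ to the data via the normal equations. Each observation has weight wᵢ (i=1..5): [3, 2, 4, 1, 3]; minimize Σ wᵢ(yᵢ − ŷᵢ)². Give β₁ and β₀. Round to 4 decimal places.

Entries of MᵀWM: Σwᵢ·t·t = 226, Σwᵢ·t = 32, Σwᵢ·1 = 13.
And Σwᵢ·t·y = -133, Σwᵢ·y = 1.
So MᵀWM·[β₁, β₀]ᵀ = MᵀWy: [[226, 32]; [32, 13]]·[β₁, β₀]ᵀ = [-133, 1]ᵀ.
det = 226·13 − 32² = 1914.
β₁ = ((-133)·13 − 32·1)/1914 = -587/638; β₀ = (226·1 − 32·(-133))/1914 = 747/319.

β₁ = -0.9201, β₀ = 2.3417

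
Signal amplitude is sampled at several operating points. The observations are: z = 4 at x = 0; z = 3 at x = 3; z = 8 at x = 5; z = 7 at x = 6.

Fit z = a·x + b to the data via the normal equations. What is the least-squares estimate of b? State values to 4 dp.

Setting ∂/∂a … = 0 gives: 70·a + 14·b = 91;  14·a + 4·b = 22.
det = 70·4 − 14² = 84.
a = (91·4 − 14·22)/84 = 2/3; b = (70·22 − 14·91)/84 = 19/6.

b = 3.1667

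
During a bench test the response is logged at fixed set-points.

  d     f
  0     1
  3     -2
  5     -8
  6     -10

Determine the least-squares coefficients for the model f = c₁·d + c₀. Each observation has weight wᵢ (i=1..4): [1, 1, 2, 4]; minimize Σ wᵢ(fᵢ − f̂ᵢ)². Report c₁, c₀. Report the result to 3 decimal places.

The normal equations are: 203·c₁ + 37·c₀ = -326;  37·c₁ + 8·c₀ = -57.
(Σwᵢ·d·d = 203, Σwᵢ·d = 37, Σwᵢ·1 = 8, Σwᵢ·d·f = -326, Σwᵢ·f = -57.)
Eliminating c₀: 8·(row 1) − 37·(row 2) gives 255·c₁ = 8·(-326) − 37·(-57) = -499, so c₁ = -499/255.
Then c₀ = ((-57) − 37·(-499/255))/8 = 491/255.

c₁ = -1.957, c₀ = 1.925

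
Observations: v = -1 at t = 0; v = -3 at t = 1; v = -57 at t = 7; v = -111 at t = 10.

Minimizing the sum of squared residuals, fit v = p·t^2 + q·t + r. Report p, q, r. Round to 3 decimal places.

p = -1.000, q = -1.000, r = -1.000

Setting ∂/∂p … = 0 gives: 12402·p + 1344·q + 150·r = -13896;  1344·p + 150·q + 18·r = -1512;  150·p + 18·q + 4·r = -172.
Inverting the 3×3 Gram matrix, [p, q, r]ᵀ = [-1, -1, -1]ᵀ.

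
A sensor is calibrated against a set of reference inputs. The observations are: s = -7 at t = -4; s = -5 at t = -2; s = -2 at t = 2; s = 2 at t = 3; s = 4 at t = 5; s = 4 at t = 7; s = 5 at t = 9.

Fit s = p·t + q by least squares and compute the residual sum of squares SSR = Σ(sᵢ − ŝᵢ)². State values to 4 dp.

From the data, Σt·t = 188, Σt = 20, Σ1 = 7.
For Aᵀs: Σt·s = 133, Σs = 1.
AᵀA·[p, q]ᵀ = Aᵀs becomes [[188, 20]; [20, 7]]·[p, q]ᵀ = [133, 1]ᵀ.
Δ = 188·7 − 20² = 916.
p = (133·7 − 20·1)/916 = 911/916; q = (188·1 − 20·133)/916 = -618/229.
Residuals: -74/229, -143/458, -591/458, 1571/916, 1581/916, -241/916, -1147/916; SSR = 8633/916.

SSR = 9.4247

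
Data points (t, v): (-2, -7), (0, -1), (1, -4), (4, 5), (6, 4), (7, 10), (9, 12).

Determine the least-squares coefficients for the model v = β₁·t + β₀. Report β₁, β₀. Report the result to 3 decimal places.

From the data, Σt·t = 187, Σt = 25, Σ1 = 7.
For Xᵀv: Σt·v = 232, Σv = 19.
Normal equations: [[187, 25]; [25, 7]]·[β₁, β₀]ᵀ = [232, 19]ᵀ.
Eliminating β₀: 7·(row 1) − 25·(row 2) gives 684·β₁ = 7·232 − 25·19 = 1149, so β₁ = 383/228.
Then β₀ = (19 − 25·(383/228))/7 = -749/228.

β₁ = 1.680, β₀ = -3.285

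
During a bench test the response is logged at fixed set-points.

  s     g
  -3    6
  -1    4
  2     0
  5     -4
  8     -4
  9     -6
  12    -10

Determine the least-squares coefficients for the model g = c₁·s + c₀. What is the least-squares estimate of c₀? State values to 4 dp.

From the data, Σs·s = 328, Σs = 32, Σ1 = 7.
Moment sums: Σs·g = -248, Σg = -14.
Δ = 328·7 − 32² = 1272.
c₁ = ((-248)·7 − 32·(-14))/1272 = -161/159; c₀ = (328·(-14) − 32·(-248))/1272 = 418/159.

c₀ = 2.6289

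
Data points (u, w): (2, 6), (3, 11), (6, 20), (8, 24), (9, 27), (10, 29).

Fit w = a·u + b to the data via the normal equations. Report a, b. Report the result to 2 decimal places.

Setting ∂/∂a … = 0 gives: 294·a + 38·b = 890;  38·a + 6·b = 117.
Δ = 294·6 − 38² = 320.
a = (890·6 − 38·117)/320 = 447/160; b = (294·117 − 38·890)/320 = 289/160.

a = 2.79, b = 1.81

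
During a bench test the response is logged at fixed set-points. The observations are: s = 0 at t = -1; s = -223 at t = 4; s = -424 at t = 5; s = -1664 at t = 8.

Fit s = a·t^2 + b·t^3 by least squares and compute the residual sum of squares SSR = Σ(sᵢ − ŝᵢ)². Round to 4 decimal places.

SSR = 1.2754

Entries of AᵀA: Σt^2·t^2 = 4978, Σt^2·t^3 = 36916, Σt^3·t^3 = 281866.
Right-hand side: Σt^2·s = -120664, Σt^3·s = -919240.
det = 4978·281866 − 36916² = 40337892.
a = ((-120664)·281866 − 36916·(-919240))/40337892 = -707548/373499; b = (4978·(-919240) − 36916·(-120664))/40337892 = -1125412/373499.
Residuals: -417864/373499, 56859/373499, 232/53357, -8320/373499; SSR = 476347/373499.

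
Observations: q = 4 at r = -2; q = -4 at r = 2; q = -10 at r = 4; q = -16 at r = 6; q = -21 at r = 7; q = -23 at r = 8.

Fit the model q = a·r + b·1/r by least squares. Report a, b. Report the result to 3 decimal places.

a = -2.934, b = 4.088

Compute the Gram sums: Σr·r = 173, Σr·1/r = 6, Σ1/r·1/r = 17677/28224.
For Aᵀq: Σr·q = -483, Σ1/r·q = -361/24.
So AᵀA·[a, b]ᵀ = Aᵀq: [[173, 6]; [6, 17677/28224]]·[a, b]ᵀ = [-483, -361/24]ᵀ.
Eliminating b: (17677/28224)·(row 1) − 6·(row 2) gives (2042057/28224)·a = (17677/28224)·(-483) − 6·(-361/24) = -285275/1344, so a = -5990775/2042057.
Then b = ((-361/24) − 6·(-5990775/2042057))/(17677/28224) = 8348424/2042057.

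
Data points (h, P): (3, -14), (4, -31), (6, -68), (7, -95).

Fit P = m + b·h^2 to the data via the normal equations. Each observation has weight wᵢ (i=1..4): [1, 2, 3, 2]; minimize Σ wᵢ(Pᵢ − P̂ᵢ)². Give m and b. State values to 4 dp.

m = 2.0124, b = -1.9680

From the data, Σwᵢ·1 = 8, Σwᵢ·h^2 = 247, Σwᵢ·h^2·h^2 = 9283.
For MᵀWP: Σwᵢ·P = -470, Σwᵢ·h^2·P = -17772.
det = 8·9283 − 247² = 13255.
m = ((-470)·9283 − 247·(-17772))/13255 = 26674/13255; b = (8·(-17772) − 247·(-470))/13255 = -26086/13255.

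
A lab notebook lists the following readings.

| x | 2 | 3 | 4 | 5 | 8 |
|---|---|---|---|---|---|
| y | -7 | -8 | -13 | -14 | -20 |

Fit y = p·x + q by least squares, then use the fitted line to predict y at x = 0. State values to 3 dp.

ŷ = -2.604

The normal system MᵀM·[p, q]ᵀ = Mᵀy is [[118, 22]; [22, 5]]·[p, q]ᵀ = [-320, -62]ᵀ.
det = 118·5 − 22² = 106.
p = ((-320)·5 − 22·(-62))/106 = -118/53; q = (118·(-62) − 22·(-320))/106 = -138/53.
At x = 0: ŷ = (-118/53)·(0) + (-138/53)·(1) = -138/53.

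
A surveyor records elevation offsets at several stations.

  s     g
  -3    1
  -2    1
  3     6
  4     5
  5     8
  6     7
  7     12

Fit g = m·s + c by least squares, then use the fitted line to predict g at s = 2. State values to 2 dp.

From the data, Σs·s = 148, Σs = 20, Σ1 = 7.
Right-hand side: Σs·g = 199, Σg = 40.
AᵀA·[m, c]ᵀ = Aᵀg becomes [[148, 20]; [20, 7]]·[m, c]ᵀ = [199, 40]ᵀ.
Determinant 148·7 − 20² = 636.
m = (199·7 − 20·40)/636 = 593/636; c = (148·40 − 20·199)/636 = 485/159.
At s = 2: ĝ = (593/636)·(2) + (485/159)·(1) = 521/106.

ĝ = 4.92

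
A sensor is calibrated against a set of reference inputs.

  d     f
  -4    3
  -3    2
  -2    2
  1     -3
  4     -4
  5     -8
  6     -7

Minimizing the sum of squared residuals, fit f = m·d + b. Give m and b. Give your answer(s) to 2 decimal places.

MᵀM·[m, b]ᵀ = Mᵀf reads: 107·m + 7·b = -123;  7·m + 7·b = -15.
Eliminating b: 7·(row 1) − 7·(row 2) gives 700·m = 7·(-123) − 7·(-15) = -756, so m = -27/25.
Then b = ((-15) − 7·(-27/25))/7 = -186/175.

m = -1.08, b = -1.06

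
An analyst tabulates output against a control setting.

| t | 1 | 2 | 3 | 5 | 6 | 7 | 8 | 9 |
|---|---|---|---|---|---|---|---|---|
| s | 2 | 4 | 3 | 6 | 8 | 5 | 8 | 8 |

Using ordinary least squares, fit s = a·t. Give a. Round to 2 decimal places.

Normal-equation sums: Σt·t = 269.
For Xᵀs: Σt·s = 268.
Hence a = 268 / 269 ≈ 0.996283.

a = 1.00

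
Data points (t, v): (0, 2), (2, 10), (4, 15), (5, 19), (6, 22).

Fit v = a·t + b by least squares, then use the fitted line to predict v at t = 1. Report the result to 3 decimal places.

v̂ = 5.759

MᵀM·[a, b]ᵀ = Mᵀv reads: 81·a + 17·b = 307;  17·a + 5·b = 68.
Eliminating b: 5·(row 1) − 17·(row 2) gives 116·a = 5·307 − 17·68 = 379, so a = 379/116.
Then b = (68 − 17·(379/116))/5 = 289/116.
At t = 1: v̂ = (379/116)·(1) + (289/116)·(1) = 167/29.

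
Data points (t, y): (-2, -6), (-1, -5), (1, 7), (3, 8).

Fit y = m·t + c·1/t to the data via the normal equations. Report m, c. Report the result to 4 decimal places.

m = 2.1974, c = 3.7597

From the data, Σt·t = 15, Σt·1/t = 4, Σ1/t·1/t = 85/36.
For Aᵀy: Σt·y = 48, Σ1/t·y = 53/3.
Determinant 15·(85/36) − 4² = 233/12.
m = (48·(85/36) − 4·(53/3))/(233/12) = 512/233; c = (15·(53/3) − 4·48)/(233/12) = 876/233.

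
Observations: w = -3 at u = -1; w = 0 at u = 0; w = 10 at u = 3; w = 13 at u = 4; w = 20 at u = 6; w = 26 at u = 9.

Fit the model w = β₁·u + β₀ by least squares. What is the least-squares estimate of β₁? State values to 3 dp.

From the data, Σu·u = 143, Σu = 21, Σ1 = 6.
For Mᵀw: Σu·w = 439, Σw = 66.
MᵀM·[β₁, β₀]ᵀ = Mᵀw becomes [[143, 21]; [21, 6]]·[β₁, β₀]ᵀ = [439, 66]ᵀ.
Determinant 143·6 − 21² = 417.
β₁ = (439·6 − 21·66)/417 = 416/139; β₀ = (143·66 − 21·439)/417 = 73/139.

β₁ = 2.993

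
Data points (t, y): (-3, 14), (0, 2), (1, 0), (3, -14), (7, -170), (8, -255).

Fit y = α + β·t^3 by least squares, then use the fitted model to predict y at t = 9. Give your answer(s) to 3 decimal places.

ŷ = -363.018

The normal equations are: 6·α + 856·β = -423;  856·α + 381252·β = -189626.
Δ = 6·381252 − 856² = 1554776.
α = ((-423)·381252 − 856·(-189626))/1554776 = 262565/388694; β = (6·(-189626) − 856·(-423))/1554776 = -193917/388694.
At t = 9: ŷ = (262565/388694)·(1) + (-193917/388694)·(729) = -70551464/194347.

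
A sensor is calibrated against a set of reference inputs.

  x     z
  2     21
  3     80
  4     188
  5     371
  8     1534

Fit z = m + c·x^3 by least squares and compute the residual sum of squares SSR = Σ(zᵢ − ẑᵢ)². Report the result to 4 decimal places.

SSR = 6.4971

Forming MᵀM = [[5, 736]; [736, 282658]] and Mᵀz = [2194, 846143]ᵀ gives MᵀM·[m, c]ᵀ = Mᵀz.
Determinant 5·282658 − 736² = 871594.
m = (2194·282658 − 736·846143)/871594 = -1304798/435797; c = (5·846143 − 736·2194)/871594 = 2615931/871594.
Residuals: -7189/435797, 1706979/871594, -475158/435797, -1020405/871594, 139060/435797; SSR = 5662799/871594.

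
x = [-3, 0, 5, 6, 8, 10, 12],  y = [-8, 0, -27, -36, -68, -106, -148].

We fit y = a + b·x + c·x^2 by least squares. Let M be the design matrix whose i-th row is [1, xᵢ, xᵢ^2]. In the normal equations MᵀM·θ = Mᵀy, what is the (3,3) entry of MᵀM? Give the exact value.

36834

Row 3 ↔ basis x^2, column 3 ↔ basis x^2, so (MᵀM)_{3,3} = Σᵢ (x^2)·(x^2) = (9)·(9) + (0)·(0) + (25)·(25) + (36)·(36) + (64)·(64) + (100)·(100) + (144)·(144) = 36834.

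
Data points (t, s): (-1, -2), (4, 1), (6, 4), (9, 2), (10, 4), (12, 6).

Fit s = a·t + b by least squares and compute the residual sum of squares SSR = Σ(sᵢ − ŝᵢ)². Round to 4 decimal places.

SSR = 7.1647

Normal-equation sums: Σt·t = 378, Σt = 40, Σ1 = 6.
Right-hand side: Σt·s = 160, Σs = 15.
Normal equations: [[378, 40]; [40, 6]]·[a, b]ᵀ = [160, 15]ᵀ.
Eliminating b: 6·(row 1) − 40·(row 2) gives 668·a = 6·160 − 40·15 = 360, so a = 90/167.
Then b = (15 − 40·(90/167))/6 = -365/334.
Residuals: -123/334, -21/334, 621/334, -587/334, -99/334, 209/334; SSR = 2393/334.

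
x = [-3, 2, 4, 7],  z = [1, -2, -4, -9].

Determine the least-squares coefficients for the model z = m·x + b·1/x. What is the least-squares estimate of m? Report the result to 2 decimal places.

Setting ∂/∂m … = 0 gives: 78·m + 4·b = -86;  4·m + (3133/7056)·b = -76/21.
det = 78·(3133/7056) − 4² = 21913/1176.
m = ((-86)·(3133/7056) − 4·(-76/21))/(21913/1176) = -83647/65739; b = (78·(-76/21) − 4·(-86))/(21913/1176) = 72576/21913.

m = -1.27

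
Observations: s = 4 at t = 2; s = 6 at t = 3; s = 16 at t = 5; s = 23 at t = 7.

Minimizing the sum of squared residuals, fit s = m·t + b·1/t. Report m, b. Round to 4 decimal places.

Sums needed: Σt·t = 87, Σt·1/t = 4, Σ1/t·1/t = 18589/44100.
For Xᵀs: Σt·s = 267, Σ1/t·s = 367/35.
So XᵀX·[m, b]ᵀ = Xᵀs: [[87, 4]; [4, 18589/44100]]·[m, b]ᵀ = [267, 367/35]ᵀ.
Eliminating b: (18589/44100)·(row 1) − 4·(row 2) gives (303881/14700)·m = (18589/44100)·267 − 4·(367/35) = 1037861/14700, so m = 1037861/303881.
Then b = ((367/35) − 4·(1037861/303881))/(18589/44100) = -2289420/303881.

m = 3.4154, b = -7.5339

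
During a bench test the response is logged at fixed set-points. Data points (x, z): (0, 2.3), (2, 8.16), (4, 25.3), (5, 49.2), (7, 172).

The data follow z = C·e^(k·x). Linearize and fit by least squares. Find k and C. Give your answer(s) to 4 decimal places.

Let Y = ln z. Fitting Y = k·x + ln C by least squares:
Σx = 18.0000, Σ(x)² = 94.0000, Σln z = 15.2063, Σx·ln z = 72.6336.
Equations: 94.0000·k + 18.0000·ln C = 72.6336;  18.0000·k + 5·ln C = 15.2063.
Δ = 94.0000·5 − (18.0000)² = 146.0000; k = (72.6336·5 − 18.0000·15.2063)/146.0000 = 0.61270, ln C = (94.0000·15.2063 − 18.0000·72.6336)/146.0000 = 0.83556, so C = exp(0.83556) = 2.30609.

k = 0.6127, C = 2.3061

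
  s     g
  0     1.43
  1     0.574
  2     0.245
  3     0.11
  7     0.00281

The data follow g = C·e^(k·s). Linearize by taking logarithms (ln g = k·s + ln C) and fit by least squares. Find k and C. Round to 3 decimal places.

k = -0.888, C = 1.450

Let Y = ln g. Fitting Y = k·s + ln C by least squares:
Sums: Σs = 13.0000, Σ(s)² = 63.0000, Σln g = -9.6858, Σs·ln g = -51.1119.
Normal system: [[63.0000, 13.0000]; [13.0000, 5]]·[k, ln C]ᵀ = [-51.1119, -9.6858]ᵀ.
Δ = 63.0000·5 − (13.0000)² = 146.0000; k = (-51.1119·5 − 13.0000·-9.6858)/146.0000 = -0.88798, ln C = (63.0000·-9.6858 − 13.0000·-51.1119)/146.0000 = 0.37158, so C = exp(0.37158) = 1.45002.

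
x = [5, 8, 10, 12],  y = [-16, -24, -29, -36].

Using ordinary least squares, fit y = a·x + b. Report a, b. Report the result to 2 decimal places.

Normal-equation sums: Σx·x = 333, Σx = 35, Σ1 = 4.
Right-hand side: Σx·y = -994, Σy = -105.
So AᵀA·[a, b]ᵀ = Aᵀy: [[333, 35]; [35, 4]]·[a, b]ᵀ = [-994, -105]ᵀ.
Determinant 333·4 − 35² = 107.
a = ((-994)·4 − 35·(-105))/107 = -301/107; b = (333·(-105) − 35·(-994))/107 = -175/107.

a = -2.81, b = -1.64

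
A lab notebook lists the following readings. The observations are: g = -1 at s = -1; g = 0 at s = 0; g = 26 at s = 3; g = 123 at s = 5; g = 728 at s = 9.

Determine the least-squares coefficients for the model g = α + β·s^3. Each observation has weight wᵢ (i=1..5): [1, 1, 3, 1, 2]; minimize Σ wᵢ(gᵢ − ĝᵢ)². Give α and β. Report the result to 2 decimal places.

α = -0.78, β = 1.00

From the data, Σwᵢ·1 = 8, Σwᵢ·s^3 = 1663, Σwᵢ·s^3·s^3 = 1080695.
Right-hand side: Σwᵢ·g = 1656, Σwᵢ·s^3·g = 1078906.
So MᵀWM·[α, β]ᵀ = MᵀWg: [[8, 1663]; [1663, 1080695]]·[α, β]ᵀ = [1656, 1078906]ᵀ.
Δ = 8·1080695 − 1663² = 5879991.
α = (1656·1080695 − 1663·1078906)/5879991 = -4589758/5879991; β = (8·1078906 − 1663·1656)/5879991 = 5877320/5879991.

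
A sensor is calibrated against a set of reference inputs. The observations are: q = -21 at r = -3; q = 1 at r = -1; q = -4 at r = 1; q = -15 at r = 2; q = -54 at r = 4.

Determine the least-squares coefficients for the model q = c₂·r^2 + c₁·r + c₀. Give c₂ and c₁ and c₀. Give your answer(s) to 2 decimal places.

c₂ = -3.02, c₁ = -1.80, c₀ = 1.21

The normal equations are: 355·c₂ + 45·c₁ + 31·c₀ = -1116;  45·c₂ + 31·c₁ + 3·c₀ = -188;  31·c₂ + 3·c₁ + 5·c₀ = -93.
(Σr^2·r^2 = 355, Σr^2·r = 45, Σr^2 = 31, Σr·r = 31, Σr = 3, Σ1 = 5, Σr^2·q = -1116, Σr·q = -188, Σq = -93.)
Inverting the 3×3 Gram matrix, [c₂, c₁, c₀]ᵀ = [-30651/10142, -1655/922, 6159/5071]ᵀ.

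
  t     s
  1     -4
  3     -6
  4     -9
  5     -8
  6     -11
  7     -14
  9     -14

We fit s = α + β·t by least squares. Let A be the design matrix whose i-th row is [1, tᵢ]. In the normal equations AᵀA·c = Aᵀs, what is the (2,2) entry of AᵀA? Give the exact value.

Row 2 ↔ basis t, column 2 ↔ basis t, so (AᵀA)_{2,2} = Σᵢ (t)·(t) = (1)·(1) + (3)·(3) + (4)·(4) + (5)·(5) + (6)·(6) + (7)·(7) + (9)·(9) = 217.

217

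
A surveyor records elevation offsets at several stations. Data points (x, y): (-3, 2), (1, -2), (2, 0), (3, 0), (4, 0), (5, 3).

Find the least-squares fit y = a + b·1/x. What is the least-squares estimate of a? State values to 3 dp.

From the data, Σ1 = 6, Σ1/x = 39/20, Σ1/x·1/x = 5669/3600.
Moment sums: Σy = 3, Σ1/x·y = -31/15.
MᵀM·[a, b]ᵀ = Mᵀy becomes [[6, 39/20]; [39/20, 5669/3600]]·[a, b]ᵀ = [3, -31/15]ᵀ.
Determinant 6·(5669/3600) − (39/20)² = 271/48.
a = (3·(5669/3600) − (39/20)·(-31/15))/(271/48) = 2101/1355; b = (6·(-31/15) − (39/20)·3)/(271/48) = -876/271.

a = 1.551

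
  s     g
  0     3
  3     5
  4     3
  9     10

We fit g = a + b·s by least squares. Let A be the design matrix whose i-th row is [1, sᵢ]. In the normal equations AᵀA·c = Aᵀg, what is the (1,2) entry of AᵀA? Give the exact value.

16

Row 1 ↔ basis 1, column 2 ↔ basis s, so (AᵀA)_{1,2} = Σᵢ s = (1)·(0) + (1)·(3) + (1)·(4) + (1)·(9) = 16.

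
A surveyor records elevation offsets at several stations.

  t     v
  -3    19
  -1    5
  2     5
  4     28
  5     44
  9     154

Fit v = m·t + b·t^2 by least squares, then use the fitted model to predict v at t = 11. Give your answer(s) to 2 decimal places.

Compute the Gram sums: Σt·t = 136, Σt·t^2 = 898, Σt^2·t^2 = 7540.
For Xᵀv: Σt·v = 1666, Σt^2·v = 14218.
Determinant 136·7540 − 898² = 219036.
m = (1666·7540 − 898·14218)/219036 = -17177/18253; b = (136·14218 − 898·1666)/219036 = 36465/18253.
At t = 11: v̂ = (-17177/18253)·(11) + (36465/18253)·(121) = 4223318/18253.

v̂ = 231.38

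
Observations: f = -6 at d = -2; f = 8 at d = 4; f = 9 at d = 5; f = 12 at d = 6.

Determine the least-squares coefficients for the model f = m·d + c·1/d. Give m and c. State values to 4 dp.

m = 1.7581, c = 4.6479

Setting ∂/∂m … = 0 gives: 81·m + 4·c = 161;  4·m + (1369/3600)·c = 44/5.
(Σd·d = 81, Σd·1/d = 4, Σ1/d·1/d = 1369/3600, Σd·f = 161, Σ1/d·f = 44/5.)
Determinant 81·(1369/3600) − 4² = 5921/400.
m = (161·(1369/3600) − 4·(44/5))/(5921/400) = 93689/53289; c = (81·(44/5) − 4·161)/(5921/400) = 27520/5921.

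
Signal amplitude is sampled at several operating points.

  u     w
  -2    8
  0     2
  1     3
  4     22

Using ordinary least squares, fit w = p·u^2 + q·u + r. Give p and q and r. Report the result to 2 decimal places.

Forming MᵀM = [[273, 57, 21]; [57, 21, 3]; [21, 3, 4]] and Mᵀw = [387, 75, 35]ᵀ gives MᵀM·[p, q, r]ᵀ = Mᵀw.
Row-reducing yields p = 4/3, q = -1/3, r = 2.

p = 1.33, q = -0.33, r = 2.00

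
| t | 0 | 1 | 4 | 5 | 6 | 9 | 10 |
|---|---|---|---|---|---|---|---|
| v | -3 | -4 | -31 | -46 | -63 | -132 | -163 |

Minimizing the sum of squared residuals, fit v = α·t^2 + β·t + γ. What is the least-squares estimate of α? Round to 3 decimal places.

α = -1.476

From the data, Σt^2·t^2 = 18739, Σt^2·t = 2135, Σt^2 = 259, Σt·t = 259, Σt = 35, Σ1 = 7.
Moment sums: Σt^2·v = -30910, Σt·v = -3554, Σv = -442.
Normal equations: [[18739, 2135, 259]; [2135, 259, 35]; [259, 35, 7]]·[α, β, γ]ᵀ = [-30910, -3554, -442]ᵀ.
Row-reducing yields α = -31/21, β = -26/21, γ = -7/3.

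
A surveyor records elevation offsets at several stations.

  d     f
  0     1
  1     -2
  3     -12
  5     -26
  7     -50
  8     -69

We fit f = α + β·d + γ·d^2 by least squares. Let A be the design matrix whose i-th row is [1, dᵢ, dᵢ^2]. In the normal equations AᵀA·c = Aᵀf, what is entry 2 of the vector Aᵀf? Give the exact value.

Entry 2 ↔ basis d, so (Aᵀf)_{2} = Σᵢ (d)·fᵢ = (0)·(1) + (1)·(-2) + (3)·(-12) + (5)·(-26) + (7)·(-50) + (8)·(-69) = -1070.

-1070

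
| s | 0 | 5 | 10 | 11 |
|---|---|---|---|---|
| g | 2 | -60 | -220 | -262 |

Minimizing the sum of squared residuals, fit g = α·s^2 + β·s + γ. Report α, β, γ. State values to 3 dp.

α = -1.932, β = -2.805, γ = 2.072

Compute the Gram sums: Σs^2·s^2 = 25266, Σs^2·s = 2456, Σs^2 = 246, Σs·s = 246, Σs = 26, Σ1 = 4.
Right-hand side: Σs^2·g = -55202, Σs·g = -5382, Σg = -540.
AᵀA·[α, β, γ]ᵀ = Aᵀg becomes [[25266, 2456, 246]; [2456, 246, 26]; [246, 26, 4]]·[α, β, γ]ᵀ = [-55202, -5382, -540]ᵀ.
Inverting the 3×3 Gram matrix, [α, β, γ]ᵀ = [-4454/2305, -6466/2305, 955/461]ᵀ.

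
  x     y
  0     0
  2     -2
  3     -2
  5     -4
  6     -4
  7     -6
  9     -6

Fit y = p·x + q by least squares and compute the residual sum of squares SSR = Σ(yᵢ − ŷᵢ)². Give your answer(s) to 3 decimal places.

SSR = 1.594

Sums needed: Σx·x = 204, Σx = 32, Σ1 = 7.
For Mᵀy: Σx·y = -150, Σy = -24.
MᵀM·[p, q]ᵀ = Mᵀy becomes [[204, 32]; [32, 7]]·[p, q]ᵀ = [-150, -24]ᵀ.
det = 204·7 − 32² = 404.
p = ((-150)·7 − 32·(-24))/404 = -141/202; q = (204·(-24) − 32·(-150))/404 = -24/101.
Residuals: 24/101, -37/101, 67/202, -55/202, 43/101, -177/202, 105/202; SSR = 161/101.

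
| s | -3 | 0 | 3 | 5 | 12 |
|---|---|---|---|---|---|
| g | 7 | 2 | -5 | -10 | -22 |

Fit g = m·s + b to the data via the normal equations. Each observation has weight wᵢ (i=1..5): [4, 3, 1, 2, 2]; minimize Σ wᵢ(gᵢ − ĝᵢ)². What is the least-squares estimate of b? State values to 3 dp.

b = 1.201

The normal system XᵀWX·[m, b]ᵀ = XᵀWg is [[383, 25]; [25, 12]]·[m, b]ᵀ = [-727, -35]ᵀ.
Determinant 383·12 − 25² = 3971.
m = ((-727)·12 − 25·(-35))/3971 = -7849/3971; b = (383·(-35) − 25·(-727))/3971 = 4770/3971.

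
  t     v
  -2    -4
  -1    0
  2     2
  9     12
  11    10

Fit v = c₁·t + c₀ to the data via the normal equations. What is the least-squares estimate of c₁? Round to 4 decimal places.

c₁ = 1.1095

AᵀA·[c₁, c₀]ᵀ = Aᵀv reads: 211·c₁ + 19·c₀ = 230;  19·c₁ + 5·c₀ = 20.
(Σt·t = 211, Σt = 19, Σ1 = 5, Σt·v = 230, Σv = 20.)
det = 211·5 − 19² = 694.
c₁ = (230·5 − 19·20)/694 = 385/347; c₀ = (211·20 − 19·230)/694 = -75/347.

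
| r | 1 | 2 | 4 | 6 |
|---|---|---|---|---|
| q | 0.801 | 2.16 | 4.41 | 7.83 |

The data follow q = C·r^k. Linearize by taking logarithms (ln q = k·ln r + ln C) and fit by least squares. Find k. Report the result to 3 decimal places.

k = 1.243

Linearized form: ln q = k·ln r + ln C. From the 4 transformed points,
Σln r = 3.8712, Σ(ln r)² = 5.6127, Σln q = 4.0901, Σln r·ln q = 6.2783.
Equations: 5.6127·k + 3.8712·ln C = 6.2783;  3.8712·k + 4·ln C = 4.0901.
Δ = 5.6127·4 − (3.8712)² = 7.4645; k = (6.2783·4 − 3.8712·4.0901)/7.4645 = 1.24317, ln C = (5.6127·4.0901 − 3.8712·6.2783)/7.4645 = -0.18063.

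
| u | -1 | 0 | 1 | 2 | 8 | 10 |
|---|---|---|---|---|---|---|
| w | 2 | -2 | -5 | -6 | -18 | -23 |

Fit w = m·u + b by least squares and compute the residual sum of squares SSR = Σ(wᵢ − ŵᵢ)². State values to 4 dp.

The normal equations are: 170·m + 20·b = -393;  20·m + 6·b = -52.
(Σu·u = 170, Σu = 20, Σ1 = 6, Σu·w = -393, Σw = -52.)
Eliminating b: 6·(row 1) − 20·(row 2) gives 620·m = 6·(-393) − 20·(-52) = -1318, so m = -659/310.
Then b = ((-52) − 20·(-659/310))/6 = -49/31.
Residuals: 451/310, -13/31, -401/310, -26/155, 91/155, -5/31; SSR = 1353/310.

SSR = 4.3645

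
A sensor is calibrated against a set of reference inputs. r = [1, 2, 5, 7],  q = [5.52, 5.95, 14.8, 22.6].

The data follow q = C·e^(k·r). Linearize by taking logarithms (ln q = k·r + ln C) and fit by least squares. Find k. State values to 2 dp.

k = 0.25

With ln qᵢ as the transformed response and rᵢ as the regressor:
Σr = 15.0000, Σ(r)² = 79.0000, Σln q = 9.3043, Σr·ln q = 40.5739.
Equations: 79.0000·k + 15.0000·ln C = 40.5739;  15.0000·k + 4·ln C = 9.3043.
Slope k = (n·Σr·ln q − Σr·Σln q)/(n·Σ(r)² − (Σr)²) = (4·40.5739 − 15.0000·9.3043)/91.0000 = 0.24979; ln C = (Σln q − k·Σr)/n = 1.38939.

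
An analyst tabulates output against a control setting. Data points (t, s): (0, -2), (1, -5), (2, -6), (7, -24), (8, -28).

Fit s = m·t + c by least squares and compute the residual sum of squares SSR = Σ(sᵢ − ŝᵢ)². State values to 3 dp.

The normal system AᵀA·[m, c]ᵀ = Aᵀs is [[118, 18]; [18, 5]]·[m, c]ᵀ = [-409, -65]ᵀ.
Determinant 118·5 − 18² = 266.
m = ((-409)·5 − 18·(-65))/266 = -125/38; c = (118·(-65) − 18·(-409))/266 = -22/19.
Residuals: -16/19, -21/38, 33/19, 7/38, -10/19; SSR = 165/38.

SSR = 4.342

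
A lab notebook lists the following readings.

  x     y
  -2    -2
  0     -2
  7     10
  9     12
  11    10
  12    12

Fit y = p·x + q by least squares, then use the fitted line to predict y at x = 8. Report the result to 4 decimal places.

ŷ = 8.6985

Compute the Gram sums: Σx·x = 399, Σx = 37, Σ1 = 6.
Right-hand side: Σx·y = 436, Σy = 40.
So MᵀM·[p, q]ᵀ = Mᵀy: [[399, 37]; [37, 6]]·[p, q]ᵀ = [436, 40]ᵀ.
Determinant 399·6 − 37² = 1025.
p = (436·6 − 37·40)/1025 = 1136/1025; q = (399·40 − 37·436)/1025 = -172/1025.
At x = 8: ŷ = (1136/1025)·(8) + (-172/1025)·(1) = 8916/1025.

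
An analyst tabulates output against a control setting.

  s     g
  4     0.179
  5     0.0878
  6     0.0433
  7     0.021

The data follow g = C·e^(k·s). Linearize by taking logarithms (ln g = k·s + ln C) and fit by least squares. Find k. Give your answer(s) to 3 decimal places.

k = -0.714

With ln gᵢ as the transformed response and sᵢ as the regressor:
Over the data: Σs = 22.0000, Σ(s)² = 126.0000, Σln g = -11.1559, Σs·ln g = -64.9252.
Normal system: [[126.0000, 22.0000]; [22.0000, 4]]·[k, ln C]ᵀ = [-64.9252, -11.1559]ᵀ.
Slope k = (n·Σs·ln g − Σs·Σln g)/(n·Σ(s)² − (Σs)²) = (4·-64.9252 − 22.0000·-11.1559)/20.0000 = -0.71355; ln C = (Σln g − k·Σs)/n = 1.13555.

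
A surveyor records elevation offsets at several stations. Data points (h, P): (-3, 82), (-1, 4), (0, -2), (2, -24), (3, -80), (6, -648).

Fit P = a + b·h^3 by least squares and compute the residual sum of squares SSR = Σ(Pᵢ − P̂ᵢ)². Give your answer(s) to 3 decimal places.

SSR = 6.797

Setting ∂/∂a … = 0 gives: 6·a + 223·b = -668;  223·a + 48179·b = -144538.
Eliminating b: 48179·(row 1) − 223·(row 2) gives 239345·a = 48179·(-668) − 223·(-144538) = 48402, so a = 48402/239345.
Then b = ((-144538) − 223·(48402/239345))/48179 = -718264/239345.
Residuals: 36952/47869, 190714/239345, -527092/239345, -9314/47869, 197126/239345, 1062/239345; SSR = 1626784/239345.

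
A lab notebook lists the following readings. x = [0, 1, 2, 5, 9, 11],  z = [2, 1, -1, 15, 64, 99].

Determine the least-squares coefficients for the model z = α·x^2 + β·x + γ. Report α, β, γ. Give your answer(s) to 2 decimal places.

α = 1.04, β = -2.58, γ = 1.67

Sums needed: Σx^2·x^2 = 21844, Σx^2·x = 2194, Σx^2 = 232, Σx·x = 232, Σx = 28, Σ1 = 6.
And Σx^2·z = 17535, Σx·z = 1739, Σz = 180.
So AᵀA·[α, β, γ]ᵀ = Aᵀz: [[21844, 2194, 232]; [2194, 232, 28]; [232, 28, 6]]·[α, β, γ]ᵀ = [17535, 1739, 180]ᵀ.
Row-reducing yields α = 108767/104154, β = -268835/104154, γ = 28921/17359.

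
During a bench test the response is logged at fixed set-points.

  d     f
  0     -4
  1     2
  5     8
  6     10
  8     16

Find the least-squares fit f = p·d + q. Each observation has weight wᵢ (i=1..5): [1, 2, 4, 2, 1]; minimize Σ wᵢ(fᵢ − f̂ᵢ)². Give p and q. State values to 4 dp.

p = 2.0519, q = -1.8182

With design matrix M, MᵀWM = [[238, 42]; [42, 10]] and MᵀWf = [412, 68]ᵀ.
Δ = 238·10 − 42² = 616.
p = (412·10 − 42·68)/616 = 158/77; q = (238·68 − 42·412)/616 = -20/11.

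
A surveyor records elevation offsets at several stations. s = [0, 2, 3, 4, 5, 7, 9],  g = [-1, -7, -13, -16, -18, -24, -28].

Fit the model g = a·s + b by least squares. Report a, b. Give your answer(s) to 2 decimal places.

a = -3.04, b = -2.26

From the data, Σs·s = 184, Σs = 30, Σ1 = 7.
And Σs·g = -627, Σg = -107.
Determinant 184·7 − 30² = 388.
a = ((-627)·7 − 30·(-107))/388 = -1179/388; b = (184·(-107) − 30·(-627))/388 = -439/194.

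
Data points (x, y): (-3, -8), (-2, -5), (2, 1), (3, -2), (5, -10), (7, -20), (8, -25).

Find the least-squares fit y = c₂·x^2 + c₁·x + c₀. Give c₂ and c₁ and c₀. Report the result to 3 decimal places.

c₂ = -0.526, c₁ = 0.995, c₀ = -0.369

Forming AᵀA = [[7316, 980, 164]; [980, 164, 20]; [164, 20, 7]] and Aᵀy = [-2936, -360, -69]ᵀ gives AᵀA·[c₂, c₁, c₀]ᵀ = Aᵀy.
Row-reducing yields c₂ = -6311/11991, c₁ = 11930/11991, c₀ = -1475/3997.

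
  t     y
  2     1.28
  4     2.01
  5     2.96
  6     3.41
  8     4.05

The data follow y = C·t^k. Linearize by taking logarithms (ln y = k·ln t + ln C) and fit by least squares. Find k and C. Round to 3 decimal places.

k = 0.869, C = 0.682

Let Y = ln y. Fitting Y = k·ln t + ln C by least squares:
Σln t = 7.5601, Σ(ln t)² = 12.5270, Σln y = 4.6556, Σln t·ln y = 7.9920.
Normal system: [[12.5270, 7.5601]; [7.5601, 5]]·[k, ln C]ᵀ = [7.9920, 4.6556]ᵀ.
Slope k = (n·Σln t·ln y − Σln t·Σln y)/(n·Σ(ln t)² − (Σln t)²) = (5·7.9920 − 7.5601·4.6556)/5.4804 = 0.86914; ln C = (Σln y − k·Σln t)/n = -0.38303, so C = exp(-0.38303) = 0.68179.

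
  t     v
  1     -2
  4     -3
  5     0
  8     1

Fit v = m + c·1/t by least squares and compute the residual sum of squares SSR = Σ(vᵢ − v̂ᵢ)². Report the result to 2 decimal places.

SSR = 7.79

Sums needed: Σ1 = 4, Σ1/t = 63/40, Σ1/t·1/t = 1789/1600.
And Σv = -4, Σ1/t·v = -21/8.
AᵀA·[m, c]ᵀ = Aᵀv becomes [[4, 63/40]; [63/40, 1789/1600]]·[m, c]ᵀ = [-4, -21/8]ᵀ.
Determinant 4·(1789/1600) − (63/40)² = 3187/1600.
m = ((-4)·(1789/1600) − (63/40)·(-21/8))/(3187/1600) = -541/3187; c = (4·(-21/8) − (63/40)·(-4))/(3187/1600) = -6720/3187.
Residuals: 887/3187, -7340/3187, 1885/3187, 4568/3187; SSR = 24814/3187.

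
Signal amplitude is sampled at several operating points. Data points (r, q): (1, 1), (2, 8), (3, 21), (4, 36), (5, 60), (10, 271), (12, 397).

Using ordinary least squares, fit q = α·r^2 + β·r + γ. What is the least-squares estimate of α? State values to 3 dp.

The normal equations are: 31715·α + 2953·β + 299·γ = 86566;  2953·α + 299·β + 37·γ = 7998;  299·α + 37·β + 7·γ = 794.
(Σr^2·r^2 = 31715, Σr^2·r = 2953, Σr^2 = 299, Σr·r = 299, Σr = 37, Σ1 = 7, Σr^2·q = 86566, Σr·q = 7998, Σq = 794.)
Row-reducing yields α = 99865/32961, β = -113918/32961, γ = 25065/10987.

α = 3.030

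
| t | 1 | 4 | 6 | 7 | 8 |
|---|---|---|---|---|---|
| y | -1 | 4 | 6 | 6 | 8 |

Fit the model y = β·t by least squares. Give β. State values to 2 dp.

The normal equations are: 166·β = 157.
(Σt·t = 166, Σt·y = 157.)
β = 157/166 = 0.945783.

β = 0.95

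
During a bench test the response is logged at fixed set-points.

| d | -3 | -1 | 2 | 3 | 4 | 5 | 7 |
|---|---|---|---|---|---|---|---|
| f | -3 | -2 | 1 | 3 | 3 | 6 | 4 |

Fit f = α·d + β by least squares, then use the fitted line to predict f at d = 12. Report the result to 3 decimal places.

f̂ = 10.104

Compute the Gram sums: Σd·d = 113, Σd = 17, Σ1 = 7.
For Xᵀf: Σd·f = 92, Σf = 12.
Δ = 113·7 − 17² = 502.
α = (92·7 − 17·12)/502 = 220/251; β = (113·12 − 17·92)/502 = -104/251.
At d = 12: f̂ = (220/251)·(12) + (-104/251)·(1) = 2536/251.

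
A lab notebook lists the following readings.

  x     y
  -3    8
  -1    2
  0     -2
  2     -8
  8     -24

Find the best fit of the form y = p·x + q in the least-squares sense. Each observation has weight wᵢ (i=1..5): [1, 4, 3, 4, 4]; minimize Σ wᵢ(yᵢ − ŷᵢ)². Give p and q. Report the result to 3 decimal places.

p = -2.861, q = -1.475

From the data, Σwᵢ·x·x = 285, Σwᵢ·x = 33, Σwᵢ·1 = 16.
Right-hand side: Σwᵢ·x·y = -864, Σwᵢ·y = -118.
Eliminating q: 16·(row 1) − 33·(row 2) gives 3471·p = 16·(-864) − 33·(-118) = -9930, so p = -3310/1157.
Then q = ((-118) − 33·(-3310/1157))/16 = -1706/1157.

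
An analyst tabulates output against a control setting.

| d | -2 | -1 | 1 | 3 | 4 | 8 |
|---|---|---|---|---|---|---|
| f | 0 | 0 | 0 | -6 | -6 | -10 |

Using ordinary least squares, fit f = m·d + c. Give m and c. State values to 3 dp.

Sums needed: Σd·d = 95, Σd = 13, Σ1 = 6.
Right-hand side: Σd·f = -122, Σf = -22.
det = 95·6 − 13² = 401.
m = ((-122)·6 − 13·(-22))/401 = -446/401; c = (95·(-22) − 13·(-122))/401 = -504/401.

m = -1.112, c = -1.257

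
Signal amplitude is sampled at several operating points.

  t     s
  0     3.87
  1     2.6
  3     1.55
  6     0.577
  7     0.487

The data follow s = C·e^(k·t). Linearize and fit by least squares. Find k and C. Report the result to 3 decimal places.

k = -0.298, C = 3.703

Taking logs, ln s = k·t + ln C, so regress ln s on t.
AᵀA = [[95.0000, 17.0000]; [17.0000, 5]], rhs = [-6.0656, 1.4776]ᵀ  (here Σt = 17.0000, Σ(t)² = 95.0000, Σln s = 1.4776, Σt·ln s = -6.0656).
Solving (det = 186.0000): k = -0.29811, ln C = 1.30908, so C = exp(1.30908) = 3.70278.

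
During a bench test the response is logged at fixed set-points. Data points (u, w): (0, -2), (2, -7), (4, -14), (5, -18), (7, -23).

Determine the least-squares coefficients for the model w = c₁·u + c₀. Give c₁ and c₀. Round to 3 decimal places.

The normal system XᵀX·[c₁, c₀]ᵀ = Xᵀw is [[94, 18]; [18, 5]]·[c₁, c₀]ᵀ = [-321, -64]ᵀ.
Eliminating c₀: 5·(row 1) − 18·(row 2) gives 146·c₁ = 5·(-321) − 18·(-64) = -453, so c₁ = -453/146.
Then c₀ = ((-64) − 18·(-453/146))/5 = -119/73.

c₁ = -3.103, c₀ = -1.630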